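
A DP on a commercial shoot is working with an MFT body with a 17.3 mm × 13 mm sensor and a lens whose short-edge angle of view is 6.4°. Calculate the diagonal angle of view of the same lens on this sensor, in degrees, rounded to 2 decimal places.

10.63°

From the short-edge AOV: f = 13 / (2·tan(3.2°)) = 13 / 0.11182 ≈ 116.2610 mm.
Sensor diagonal = √(17.3² + 13²) = √468.2900 ≈ 21.6400 mm.
Diagonal AOV = 2·arctan(21.6400 / (2 × 116.2610)) = 2·arctan(0.09307) ≈ 10.6340°.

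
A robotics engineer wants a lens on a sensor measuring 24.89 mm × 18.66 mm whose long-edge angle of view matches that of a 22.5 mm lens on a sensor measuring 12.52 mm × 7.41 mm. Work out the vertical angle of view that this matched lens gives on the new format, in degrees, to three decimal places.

Equal long-edge AOV ⇒ f₂ = f₁ · 24.89/12.52 = 22.5 × 1.98802 ≈ 44.7304 mm.
Vertical AOV on the new format = 2·arctan(18.66 / (2 × 44.7304)) = 2·arctan(0.20858) ≈ 23.5640°.

23.564°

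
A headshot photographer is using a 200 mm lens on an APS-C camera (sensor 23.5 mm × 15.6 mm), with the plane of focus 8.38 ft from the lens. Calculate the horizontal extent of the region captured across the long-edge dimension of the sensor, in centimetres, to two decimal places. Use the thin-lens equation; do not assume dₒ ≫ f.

27.66 cm

dₒ: 8.38 ft × 304.8 mm/ft = 2554.22 mm.
Similar triangles through the lens centre give W/dₒ = w/dᵢ; with 1/f = 1/dₒ + 1/dᵢ this gives W = w·(dₒ − f)/f.
W = 23.5 mm × (2554.22 − 200) / 200 = 23.5 × 11.7711 ≈ 276.621 mm = 27.6621 cm.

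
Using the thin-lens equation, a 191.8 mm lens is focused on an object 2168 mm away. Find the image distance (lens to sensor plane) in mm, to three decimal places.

210.415 mm

1/dᵢ = 1/f − 1/dₒ = 1/191.8 − 1/2168 = 0.0047525 mm⁻¹.
dᵢ = 1/0.0047525 ≈ 210.4151 mm.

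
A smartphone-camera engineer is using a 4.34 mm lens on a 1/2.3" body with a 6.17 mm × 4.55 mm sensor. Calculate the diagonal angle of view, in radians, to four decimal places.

1.4469 rad

Sensor diagonal = √(6.17² + 4.55²) = √58.7714 ≈ 7.6663 mm.
Angle of view α = 2·arctan(d/2f) with d = 7.6663 mm and f = 4.34 mm.
d/2f = 0.88321; arctan(0.88321) ≈ 0.7235 rad, so α ≈ 1.4469 rad.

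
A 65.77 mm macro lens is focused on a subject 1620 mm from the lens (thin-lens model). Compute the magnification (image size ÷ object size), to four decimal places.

Thin lens: 1/f = 1/dₒ + 1/dᵢ → 1/dᵢ = 1/65.77 − 1/1620 = 0.0145872 mm⁻¹, so dᵢ ≈ 68.5532 mm.
Magnification m = dᵢ/dₒ = 68.5532/1620 ≈ 0.04232.

0.0423×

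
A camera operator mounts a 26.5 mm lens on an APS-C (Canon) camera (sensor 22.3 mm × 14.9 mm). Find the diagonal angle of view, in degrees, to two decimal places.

53.68°

Sensor diagonal = √(22.3² + 14.9²) = √719.3000 ≈ 26.8198 mm.
Angle of view α = 2·arctan(d/2f) with d = 26.8198 mm and f = 26.5 mm.
d/2f = 0.50603; arctan(0.50603) ≈ 26.8409°, so α ≈ 53.6819°.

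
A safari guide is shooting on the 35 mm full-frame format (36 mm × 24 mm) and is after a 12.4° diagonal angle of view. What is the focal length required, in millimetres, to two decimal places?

199.14 mm

Sensor diagonal = √(36² + 24²) = √1872.0000 ≈ 43.2666 mm.
From α = 2·arctan(d/2f) we get f = d / (2·tan(α/2)).
With d = 43.2666 mm and α/2 = 6.2°, tan(α/2) ≈ 0.10863, so f ≈ 43.2666 / 0.21727 ≈ 199.1380 mm.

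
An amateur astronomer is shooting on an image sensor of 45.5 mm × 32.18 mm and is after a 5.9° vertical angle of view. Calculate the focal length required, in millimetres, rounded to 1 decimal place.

From α = 2·arctan(h/2f) we get f = h / (2·tan(α/2)).
With h = 32.18 mm and α/2 = 2.95°, tan(α/2) ≈ 0.05153, so f ≈ 32.18 / 0.10307 ≈ 312.2286 mm.

312.2 mm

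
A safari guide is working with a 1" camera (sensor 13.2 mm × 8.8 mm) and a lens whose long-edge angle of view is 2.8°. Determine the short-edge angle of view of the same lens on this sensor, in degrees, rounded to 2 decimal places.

1.87°

From the long-edge AOV: f = 13.2 / (2·tan(1.4°)) = 13.2 / 0.04888 ≈ 270.0549 mm.
Short-edge AOV = 2·arctan(8.8 / (2 × 270.0549)) = 2·arctan(0.01629) ≈ 1.8669°.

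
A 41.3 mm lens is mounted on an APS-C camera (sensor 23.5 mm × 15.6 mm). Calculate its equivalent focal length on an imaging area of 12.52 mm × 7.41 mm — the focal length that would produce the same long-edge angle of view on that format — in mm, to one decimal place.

22.0 mm

Equal angle of view means equal width/f ratio, so f₂ = f₁ · (width₂/width₁) = 41.3 × 12.52/23.5.
f₂ = 41.3 × 0.53277 ≈ 22.003 mm.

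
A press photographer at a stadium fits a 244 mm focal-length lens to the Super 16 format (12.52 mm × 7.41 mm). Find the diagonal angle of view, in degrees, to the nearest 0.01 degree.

3.42°

Sensor diagonal = √(12.52² + 7.41²) = √211.6585 ≈ 14.5485 mm.
Angle of view α = 2·arctan(d/2f) with d = 14.5485 mm and f = 244 mm.
d/2f = 0.02981; arctan(0.02981) ≈ 1.7076°, so α ≈ 3.4152°.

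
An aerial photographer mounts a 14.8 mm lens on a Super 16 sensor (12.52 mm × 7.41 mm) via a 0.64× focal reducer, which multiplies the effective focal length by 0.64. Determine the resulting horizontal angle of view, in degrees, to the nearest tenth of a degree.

66.9°

Effective focal length f = 14.8 × 0.64 = 9.472 mm.
α = 2·arctan(12.52 / (2 × 9.472)) = 2·arctan(0.66090) ≈ 66.9211°.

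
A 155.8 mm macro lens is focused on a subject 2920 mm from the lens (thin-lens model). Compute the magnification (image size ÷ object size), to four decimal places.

0.0564×

Thin lens: 1/f = 1/dₒ + 1/dᵢ → 1/dᵢ = 1/155.8 − 1/2920 = 0.0060760 mm⁻¹, so dᵢ ≈ 164.5814 mm.
Magnification m = dᵢ/dₒ = 164.5814/2920 ≈ 0.05636.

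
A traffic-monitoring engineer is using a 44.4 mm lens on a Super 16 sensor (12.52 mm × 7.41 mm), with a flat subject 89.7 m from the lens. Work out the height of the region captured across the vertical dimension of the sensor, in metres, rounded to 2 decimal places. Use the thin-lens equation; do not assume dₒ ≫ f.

dₒ: 89.7 m = 89700 mm.
Similar triangles through the lens centre give W/dₒ = h/dᵢ; with 1/f = 1/dₒ + 1/dᵢ this gives W = h·(dₒ − f)/f.
W = 7.41 mm × (89700 − 44.4) / 44.4 = 7.41 × 2019.2703 ≈ 14962.793 mm = 14.9628 m.

14.96 m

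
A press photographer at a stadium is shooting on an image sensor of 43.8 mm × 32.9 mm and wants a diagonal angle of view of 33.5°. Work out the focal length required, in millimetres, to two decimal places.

Sensor diagonal = √(43.8² + 32.9²) = √3000.8500 ≈ 54.7800 mm.
From α = 2·arctan(d/2f) we get f = d / (2·tan(α/2)).
With d = 54.7800 mm and α/2 = 16.75°, tan(α/2) ≈ 0.30097, so f ≈ 54.7800 / 0.60193 ≈ 91.0070 mm.

91.01 mm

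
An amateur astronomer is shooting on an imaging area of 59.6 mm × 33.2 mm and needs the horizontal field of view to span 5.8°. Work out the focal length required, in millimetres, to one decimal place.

From α = 2·arctan(w/2f) we get f = w / (2·tan(α/2)).
With w = 59.6 mm and α/2 = 2.9°, tan(α/2) ≈ 0.05066, so f ≈ 59.6 / 0.10132 ≈ 588.2607 mm.

588.3 mm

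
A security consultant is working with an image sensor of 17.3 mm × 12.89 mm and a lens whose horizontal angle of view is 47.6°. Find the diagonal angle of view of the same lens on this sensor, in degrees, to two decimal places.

57.62°

From the horizontal AOV: f = 17.3 / (2·tan(23.8°)) = 17.3 / 0.88211 ≈ 19.6122 mm.
Sensor diagonal = √(17.3² + 12.89²) = √465.4421 ≈ 21.5741 mm.
Diagonal AOV = 2·arctan(21.5741 / (2 × 19.6122)) = 2·arctan(0.55002) ≈ 57.6232°.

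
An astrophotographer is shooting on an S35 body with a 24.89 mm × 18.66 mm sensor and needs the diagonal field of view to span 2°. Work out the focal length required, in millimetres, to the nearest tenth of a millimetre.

Sensor diagonal = √(24.89² + 18.66²) = √967.7077 ≈ 31.1080 mm.
From α = 2·arctan(d/2f) we get f = d / (2·tan(α/2)).
With d = 31.1080 mm and α/2 = 1°, tan(α/2) ≈ 0.01746, so f ≈ 31.1080 / 0.03491 ≈ 891.0881 mm.

891.1 mm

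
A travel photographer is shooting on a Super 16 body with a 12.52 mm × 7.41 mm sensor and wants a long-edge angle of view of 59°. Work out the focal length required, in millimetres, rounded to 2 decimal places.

From α = 2·arctan(w/2f) we get f = w / (2·tan(α/2)).
With w = 12.52 mm and α/2 = 29.5°, tan(α/2) ≈ 0.56577, so f ≈ 12.52 / 1.13155 ≈ 11.0645 mm.

11.06 mm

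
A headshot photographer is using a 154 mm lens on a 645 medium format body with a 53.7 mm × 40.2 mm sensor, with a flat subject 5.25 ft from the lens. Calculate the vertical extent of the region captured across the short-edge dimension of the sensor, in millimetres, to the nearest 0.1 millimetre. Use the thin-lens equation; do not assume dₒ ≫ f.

377.5 mm

dₒ: 5.25 ft × 304.8 mm/ft = 1600.20 mm.
Similar triangles through the lens centre give W/dₒ = h/dᵢ; with 1/f = 1/dₒ + 1/dᵢ this gives W = h·(dₒ − f)/f.
W = 40.2 mm × (1600.2 − 154) / 154 = 40.2 × 9.3909 ≈ 377.515 mm.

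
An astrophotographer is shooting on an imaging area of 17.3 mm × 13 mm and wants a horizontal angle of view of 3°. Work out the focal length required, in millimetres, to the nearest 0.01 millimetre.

330.33 mm

From α = 2·arctan(w/2f) we get f = w / (2·tan(α/2)).
With w = 17.3 mm and α/2 = 1.5°, tan(α/2) ≈ 0.02619, so f ≈ 17.3 / 0.05237 ≈ 330.3302 mm.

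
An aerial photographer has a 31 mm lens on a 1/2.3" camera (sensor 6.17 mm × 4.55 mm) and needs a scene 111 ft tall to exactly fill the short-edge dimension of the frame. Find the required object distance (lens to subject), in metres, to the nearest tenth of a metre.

W: 111 ft × 304.8 mm/ft = 33832.80 mm.
Magnification m = h/W = dᵢ/dₒ; combined with 1/f = 1/dₒ + 1/dᵢ this gives dₒ = f·(1 + W/h).
dₒ = 31 mm × (1 + 33832.8/4.55) = 31 × 7436.7800 ≈ 230540.179 mm = 230.54 m.

230.5 m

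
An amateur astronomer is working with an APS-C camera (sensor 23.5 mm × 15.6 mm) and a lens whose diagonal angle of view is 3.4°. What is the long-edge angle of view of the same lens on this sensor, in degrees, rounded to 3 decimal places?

Sensor diagonal = √(23.5² + 15.6²) = √795.6100 ≈ 28.2066 mm.
From the diagonal AOV: f = 28.2066 / (2·tan(1.7°)) = 28.2066 / 0.05936 ≈ 475.1890 mm.
Long-edge AOV = 2·arctan(23.5 / (2 × 475.1890)) = 2·arctan(0.02473) ≈ 2.8329°.

2.833°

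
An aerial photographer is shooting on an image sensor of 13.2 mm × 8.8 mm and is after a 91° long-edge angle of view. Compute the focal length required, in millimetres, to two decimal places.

From α = 2·arctan(w/2f) we get f = w / (2·tan(α/2)).
With w = 13.2 mm and α/2 = 45.5°, tan(α/2) ≈ 1.01761, so f ≈ 13.2 / 2.03521 ≈ 6.4858 mm.

6.49 mm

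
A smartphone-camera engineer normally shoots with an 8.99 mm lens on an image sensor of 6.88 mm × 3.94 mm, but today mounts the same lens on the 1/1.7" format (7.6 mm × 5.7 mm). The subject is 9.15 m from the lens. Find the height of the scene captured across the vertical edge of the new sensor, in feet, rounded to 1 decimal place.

19.0 ft

The focal length stays 8.99 mm; the relevant sensor dimension is now h = 5.7 mm. Object distance dₒ = 9.15 m = 9150 mm.
Thin-lens field height W = h·(dₒ − f)/f = 5.7 × (9150 − 8.99)/8.99 ≈ 5795.746 mm = 5795.746/304.8 ft = 19.0149 ft.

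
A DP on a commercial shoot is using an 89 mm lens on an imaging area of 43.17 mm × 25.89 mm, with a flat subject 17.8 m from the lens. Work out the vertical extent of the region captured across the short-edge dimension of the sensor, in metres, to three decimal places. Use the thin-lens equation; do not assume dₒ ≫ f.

5.152 m

dₒ: 17.8 m = 17800 mm.
Similar triangles through the lens centre give W/dₒ = h/dᵢ; with 1/f = 1/dₒ + 1/dᵢ this gives W = h·(dₒ − f)/f.
W = 25.89 mm × (17800 − 89) / 89 = 25.89 × 199.0000 ≈ 5152.110 mm = 5.15211 m.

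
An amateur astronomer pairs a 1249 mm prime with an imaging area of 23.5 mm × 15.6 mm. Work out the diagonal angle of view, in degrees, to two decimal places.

Sensor diagonal = √(23.5² + 15.6²) = √795.6100 ≈ 28.2066 mm.
Angle of view α = 2·arctan(d/2f) with d = 28.2066 mm and f = 1249 mm.
d/2f = 0.01129; arctan(0.01129) ≈ 0.6469°, so α ≈ 1.2939°.

1.29°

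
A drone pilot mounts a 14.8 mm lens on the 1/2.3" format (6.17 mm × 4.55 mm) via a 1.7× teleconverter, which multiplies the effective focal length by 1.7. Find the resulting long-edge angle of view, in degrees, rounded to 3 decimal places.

13.981°

Effective focal length f = 14.8 × 1.7 = 25.16 mm.
α = 2·arctan(6.17 / (2 × 25.16)) = 2·arctan(0.12262) ≈ 13.9809°.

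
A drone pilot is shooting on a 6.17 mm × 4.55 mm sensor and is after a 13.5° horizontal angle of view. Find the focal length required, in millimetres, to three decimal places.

26.065 mm

From α = 2·arctan(w/2f) we get f = w / (2·tan(α/2)).
With w = 6.17 mm and α/2 = 6.75°, tan(α/2) ≈ 0.11836, so f ≈ 6.17 / 0.23672 ≈ 26.0650 mm.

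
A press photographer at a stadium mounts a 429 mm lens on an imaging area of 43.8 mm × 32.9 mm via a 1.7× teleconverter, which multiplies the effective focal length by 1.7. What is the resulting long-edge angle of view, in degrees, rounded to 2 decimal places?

3.44°

Effective focal length f = 429 × 1.7 = 729.3 mm.
α = 2·arctan(43.8 / (2 × 729.3)) = 2·arctan(0.03003) ≈ 3.4400°.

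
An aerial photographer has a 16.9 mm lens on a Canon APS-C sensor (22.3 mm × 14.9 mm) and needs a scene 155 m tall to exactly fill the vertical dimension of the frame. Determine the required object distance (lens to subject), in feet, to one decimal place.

576.8 ft

W: 155 m = 155000 mm.
Magnification m = h/W = dᵢ/dₒ; combined with 1/f = 1/dₒ + 1/dᵢ this gives dₒ = f·(1 + W/h).
dₒ = 16.9 mm × (1 + 155000/14.9) = 16.9 × 10403.6846 ≈ 175822.269 mm = 175822.269/304.8 ft = 576.845 ft.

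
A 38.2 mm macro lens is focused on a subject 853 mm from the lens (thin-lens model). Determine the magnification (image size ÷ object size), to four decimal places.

0.0469×

Thin lens: 1/f = 1/dₒ + 1/dᵢ → 1/dᵢ = 1/38.2 − 1/853 = 0.0250057 mm⁻¹, so dᵢ ≈ 39.9909 mm.
Magnification m = dᵢ/dₒ = 39.9909/853 ≈ 0.04688.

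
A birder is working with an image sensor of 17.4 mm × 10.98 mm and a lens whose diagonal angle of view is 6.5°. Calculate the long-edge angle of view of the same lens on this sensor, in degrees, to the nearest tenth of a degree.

Sensor diagonal = √(17.4² + 10.98²) = √423.3204 ≈ 20.5748 mm.
From the diagonal AOV: f = 20.5748 / (2·tan(3.25°)) = 20.5748 / 0.11357 ≈ 181.1664 mm.
Long-edge AOV = 2·arctan(17.4 / (2 × 181.1664)) = 2·arctan(0.04802) ≈ 5.4987°.

5.5°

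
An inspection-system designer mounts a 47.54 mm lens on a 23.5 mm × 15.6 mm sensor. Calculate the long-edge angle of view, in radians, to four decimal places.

0.4846 rad

Angle of view α = 2·arctan(w/2f) with w = 23.5 mm and f = 47.54 mm.
w/2f = 0.24716; arctan(0.24716) ≈ 0.2423 rad, so α ≈ 0.4846 rad.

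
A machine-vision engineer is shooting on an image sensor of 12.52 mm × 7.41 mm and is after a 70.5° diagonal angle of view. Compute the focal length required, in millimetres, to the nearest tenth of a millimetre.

Sensor diagonal = √(12.52² + 7.41²) = √211.6585 ≈ 14.5485 mm.
From α = 2·arctan(d/2f) we get f = d / (2·tan(α/2)).
With d = 14.5485 mm and α/2 = 35.25°, tan(α/2) ≈ 0.70673, so f ≈ 14.5485 / 1.41346 ≈ 10.2928 mm.

10.3 mm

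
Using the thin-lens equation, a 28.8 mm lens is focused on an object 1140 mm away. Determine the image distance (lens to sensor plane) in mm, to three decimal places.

1/dᵢ = 1/f − 1/dₒ = 1/28.8 − 1/1140 = 0.0338450 mm⁻¹.
dᵢ = 1/0.0338450 ≈ 29.5464 mm.

29.546 mm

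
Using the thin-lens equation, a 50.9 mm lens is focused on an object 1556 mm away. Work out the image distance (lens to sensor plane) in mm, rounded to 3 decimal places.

1/dᵢ = 1/f − 1/dₒ = 1/50.9 − 1/1556 = 0.0190037 mm⁻¹.
dᵢ = 1/0.0190037 ≈ 52.6214 mm.

52.621 mm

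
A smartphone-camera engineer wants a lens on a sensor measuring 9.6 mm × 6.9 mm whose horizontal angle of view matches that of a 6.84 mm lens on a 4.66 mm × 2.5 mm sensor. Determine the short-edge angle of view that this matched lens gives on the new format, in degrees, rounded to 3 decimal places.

27.515°

Equal horizontal AOV ⇒ f₂ = f₁ · 9.6/4.66 = 6.84 × 2.06009 ≈ 14.0910 mm.
Short-edge AOV on the new format = 2·arctan(6.9 / (2 × 14.0910)) = 2·arctan(0.24484) ≈ 27.5150°.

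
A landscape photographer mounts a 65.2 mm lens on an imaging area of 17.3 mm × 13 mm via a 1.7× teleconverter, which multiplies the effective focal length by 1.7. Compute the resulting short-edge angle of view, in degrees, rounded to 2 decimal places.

Effective focal length f = 65.2 × 1.7 = 110.84 mm.
α = 2·arctan(13 / (2 × 110.84)) = 2·arctan(0.05864) ≈ 6.7123°.

6.71°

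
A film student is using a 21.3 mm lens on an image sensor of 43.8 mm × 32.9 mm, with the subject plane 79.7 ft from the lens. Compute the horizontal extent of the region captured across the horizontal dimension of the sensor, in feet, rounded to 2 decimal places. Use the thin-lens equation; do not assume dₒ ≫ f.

163.75 ft

dₒ: 79.7 ft × 304.8 mm/ft = 24292.56 mm.
Similar triangles through the lens centre give W/dₒ = w/dᵢ; with 1/f = 1/dₒ + 1/dᵢ this gives W = w·(dₒ − f)/f.
W = 43.8 mm × (24292.6 − 21.3) / 21.3 = 43.8 × 1139.4957 ≈ 49909.913 mm = 49909.913/304.8 ft = 163.746 ft.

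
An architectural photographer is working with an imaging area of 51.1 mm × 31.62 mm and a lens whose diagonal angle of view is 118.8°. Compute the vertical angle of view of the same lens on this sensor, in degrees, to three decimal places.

Sensor diagonal = √(51.1² + 31.62²) = √3611.0344 ≈ 60.0919 mm.
From the diagonal AOV: f = 60.0919 / (2·tan(59.4°)) = 60.0919 / 3.38182 ≈ 17.7691 mm.
Vertical AOV = 2·arctan(31.62 / (2 × 17.7691)) = 2·arctan(0.88975) ≈ 83.3219°.

83.322°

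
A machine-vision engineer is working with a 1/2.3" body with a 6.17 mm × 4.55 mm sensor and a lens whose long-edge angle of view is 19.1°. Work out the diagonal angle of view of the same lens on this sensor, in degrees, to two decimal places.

23.61°

From the long-edge AOV: f = 6.17 / (2·tan(9.55°)) = 6.17 / 0.33648 ≈ 18.3369 mm.
Sensor diagonal = √(6.17² + 4.55²) = √58.7714 ≈ 7.6663 mm.
Diagonal AOV = 2·arctan(7.6663 / (2 × 18.3369)) = 2·arctan(0.20904) ≈ 23.6140°.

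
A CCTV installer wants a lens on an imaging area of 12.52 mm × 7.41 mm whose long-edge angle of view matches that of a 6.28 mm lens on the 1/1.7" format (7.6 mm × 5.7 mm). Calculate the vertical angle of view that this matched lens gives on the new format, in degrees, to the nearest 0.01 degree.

39.41°

Equal long-edge AOV ⇒ f₂ = f₁ · 12.52/7.6 = 6.28 × 1.64737 ≈ 10.3455 mm.
Vertical AOV on the new format = 2·arctan(7.41 / (2 × 10.3455)) = 2·arctan(0.35813) ≈ 39.4077°.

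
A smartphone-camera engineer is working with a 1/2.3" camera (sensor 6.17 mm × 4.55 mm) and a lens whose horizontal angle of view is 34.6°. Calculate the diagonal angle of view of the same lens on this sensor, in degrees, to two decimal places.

From the horizontal AOV: f = 6.17 / (2·tan(17.3°)) = 6.17 / 0.62293 ≈ 9.9048 mm.
Sensor diagonal = √(6.17² + 4.55²) = √58.7714 ≈ 7.6663 mm.
Diagonal AOV = 2·arctan(7.6663 / (2 × 9.9048)) = 2·arctan(0.38700) ≈ 42.3126°.

42.31°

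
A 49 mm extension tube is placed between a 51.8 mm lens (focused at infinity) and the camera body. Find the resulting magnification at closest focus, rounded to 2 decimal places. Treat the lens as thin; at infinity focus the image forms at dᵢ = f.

The tube moves the image plane from f to f + e, so dᵢ = 51.8 + 49 = 100.8 mm. Focus is achieved when 1/f = 1/dₒ + 1/dᵢ, giving dₒ = 1/(1/f − 1/(f+e)).
Magnification m = dᵢ/dₒ = (f+e)·(1/f − 1/(f+e)) = e/f = 49/51.8 ≈ 0.9459.

0.95×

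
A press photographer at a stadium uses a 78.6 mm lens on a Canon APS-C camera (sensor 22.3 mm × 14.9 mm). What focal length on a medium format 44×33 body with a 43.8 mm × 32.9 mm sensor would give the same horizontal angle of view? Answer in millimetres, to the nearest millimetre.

154 mm

Equal angle of view means equal width/f ratio, so f₂ = f₁ · (width₂/width₁) = 78.6 × 43.8/22.3.
f₂ = 78.6 × 1.96413 ≈ 154.380 mm.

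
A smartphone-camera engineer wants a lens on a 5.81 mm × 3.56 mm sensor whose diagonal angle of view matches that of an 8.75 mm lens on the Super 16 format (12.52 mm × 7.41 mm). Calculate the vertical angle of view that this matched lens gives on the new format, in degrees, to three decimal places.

Sensor diagonal = √(12.52² + 7.41²) = √211.6585 ≈ 14.5485 mm.
Sensor diagonal = √(5.81² + 3.56²) = √46.4297 ≈ 6.8139 mm.
Equal diagonal AOV ⇒ f₂ = f₁ · 6.8139/14.5485 = 8.75 × 0.46836 ≈ 4.0982 mm.
Vertical AOV on the new format = 2·arctan(3.56 / (2 × 4.0982)) = 2·arctan(0.43434) ≈ 46.9547°.

46.955°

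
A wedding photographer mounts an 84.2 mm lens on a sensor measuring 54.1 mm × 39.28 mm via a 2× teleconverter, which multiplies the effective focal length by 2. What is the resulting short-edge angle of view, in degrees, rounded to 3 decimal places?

Effective focal length f = 84.2 × 2 = 168.4 mm.
α = 2·arctan(39.28 / (2 × 168.4)) = 2·arctan(0.11663) ≈ 13.3044°.

13.304°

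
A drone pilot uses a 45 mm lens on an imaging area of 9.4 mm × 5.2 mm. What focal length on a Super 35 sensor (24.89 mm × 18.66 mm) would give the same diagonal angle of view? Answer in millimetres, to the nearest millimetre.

Sensor diagonal = √(9.4² + 5.2²) = √115.4000 ≈ 10.7424 mm.
Sensor diagonal = √(24.89² + 18.66²) = √967.7077 ≈ 31.1080 mm.
Equal angle of view means equal diagonal/f ratio, so f₂ = f₁ · (diagonal₂/diagonal₁) = 45 × 31.1080/10.7424.
f₂ = 45 × 2.89580 ≈ 130.311 mm.

130 mm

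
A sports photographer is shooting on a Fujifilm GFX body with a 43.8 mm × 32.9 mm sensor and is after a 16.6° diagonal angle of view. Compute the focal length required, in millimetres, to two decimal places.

187.75 mm

Sensor diagonal = √(43.8² + 32.9²) = √3000.8500 ≈ 54.7800 mm.
From α = 2·arctan(d/2f) we get f = d / (2·tan(α/2)).
With d = 54.7800 mm and α/2 = 8.3°, tan(α/2) ≈ 0.14588, so f ≈ 54.7800 / 0.29177 ≈ 187.7517 mm.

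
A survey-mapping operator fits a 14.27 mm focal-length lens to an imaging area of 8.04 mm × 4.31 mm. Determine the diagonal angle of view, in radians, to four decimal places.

Sensor diagonal = √(8.04² + 4.31²) = √83.2177 ≈ 9.1224 mm.
Angle of view α = 2·arctan(d/2f) with d = 9.1224 mm and f = 14.27 mm.
d/2f = 0.31963; arctan(0.31963) ≈ 0.3094 rad, so α ≈ 0.6187 rad.

0.6187 rad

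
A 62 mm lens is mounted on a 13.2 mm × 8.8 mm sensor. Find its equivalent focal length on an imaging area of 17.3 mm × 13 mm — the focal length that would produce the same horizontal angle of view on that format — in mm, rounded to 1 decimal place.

81.3 mm

Equal angle of view means equal width/f ratio, so f₂ = f₁ · (width₂/width₁) = 62 × 17.3/13.2.
f₂ = 62 × 1.31061 ≈ 81.258 mm.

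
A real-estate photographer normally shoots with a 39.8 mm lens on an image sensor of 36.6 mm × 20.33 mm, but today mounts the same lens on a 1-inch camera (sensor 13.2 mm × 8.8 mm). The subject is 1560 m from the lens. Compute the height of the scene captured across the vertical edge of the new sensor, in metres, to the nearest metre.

The focal length stays 39.8 mm; the relevant sensor dimension is now h = 8.8 mm. Object distance dₒ = 1560 m = 1.56e+06 mm.
Thin-lens field height W = h·(dₒ − f)/f = 8.8 × (1.56e+06 − 39.8)/39.8 ≈ 344915.823 mm = 344.916 m.

345 m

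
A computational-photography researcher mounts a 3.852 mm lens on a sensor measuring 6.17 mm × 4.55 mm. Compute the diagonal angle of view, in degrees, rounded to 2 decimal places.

Sensor diagonal = √(6.17² + 4.55²) = √58.7714 ≈ 7.6663 mm.
Angle of view α = 2·arctan(d/2f) with d = 7.6663 mm and f = 3.852 mm.
d/2f = 0.99510; arctan(0.99510) ≈ 44.8593°, so α ≈ 89.7186°.

89.72°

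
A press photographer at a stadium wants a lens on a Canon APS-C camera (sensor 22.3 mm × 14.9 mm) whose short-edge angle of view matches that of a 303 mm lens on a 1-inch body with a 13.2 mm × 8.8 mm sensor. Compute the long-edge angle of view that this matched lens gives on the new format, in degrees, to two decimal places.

2.49°

Equal short-edge AOV ⇒ f₂ = f₁ · 14.9/8.8 = 303 × 1.69318 ≈ 513.0341 mm.
Long-edge AOV on the new format = 2·arctan(22.3 / (2 × 513.0341)) = 2·arctan(0.02173) ≈ 2.4901°.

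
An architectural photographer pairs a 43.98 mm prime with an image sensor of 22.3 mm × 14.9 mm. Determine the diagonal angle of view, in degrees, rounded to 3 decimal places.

Sensor diagonal = √(22.3² + 14.9²) = √719.3000 ≈ 26.8198 mm.
Angle of view α = 2·arctan(d/2f) with d = 26.8198 mm and f = 43.98 mm.
d/2f = 0.30491; arctan(0.30491) ≈ 16.9569°, so α ≈ 33.9138°.

33.914°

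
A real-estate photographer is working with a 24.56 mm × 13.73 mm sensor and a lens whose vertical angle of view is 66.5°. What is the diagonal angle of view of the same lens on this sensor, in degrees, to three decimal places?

106.682°

From the vertical AOV: f = 13.73 / (2·tan(33.25°)) = 13.73 / 1.31126 ≈ 10.4709 mm.
Sensor diagonal = √(24.56² + 13.73²) = √791.7065 ≈ 28.1373 mm.
Diagonal AOV = 2·arctan(28.1373 / (2 × 10.4709)) = 2·arctan(1.34360) ≈ 106.6816°.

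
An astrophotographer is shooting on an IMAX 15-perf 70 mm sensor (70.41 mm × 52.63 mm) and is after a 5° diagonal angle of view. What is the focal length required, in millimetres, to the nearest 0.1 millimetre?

1006.7 mm

Sensor diagonal = √(70.41² + 52.63²) = √7727.4850 ≈ 87.9061 mm.
From α = 2·arctan(d/2f) we get f = d / (2·tan(α/2)).
With d = 87.9061 mm and α/2 = 2.5°, tan(α/2) ≈ 0.04366, so f ≈ 87.9061 / 0.08732 ≈ 1006.6905 mm.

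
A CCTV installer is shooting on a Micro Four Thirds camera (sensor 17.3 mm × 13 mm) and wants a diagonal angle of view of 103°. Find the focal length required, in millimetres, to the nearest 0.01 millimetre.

8.61 mm

Sensor diagonal = √(17.3² + 13²) = √468.2900 ≈ 21.6400 mm.
From α = 2·arctan(d/2f) we get f = d / (2·tan(α/2)).
With d = 21.6400 mm and α/2 = 51.5°, tan(α/2) ≈ 1.25717, so f ≈ 21.6400 / 2.51434 ≈ 8.6066 mm.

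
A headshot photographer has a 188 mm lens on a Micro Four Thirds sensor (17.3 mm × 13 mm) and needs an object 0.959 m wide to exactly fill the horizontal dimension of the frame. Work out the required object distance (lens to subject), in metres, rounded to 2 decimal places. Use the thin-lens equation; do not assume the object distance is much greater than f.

W: 0.959 m = 959 mm.
Magnification m = w/W = dᵢ/dₒ; combined with 1/f = 1/dₒ + 1/dᵢ this gives dₒ = f·(1 + W/w).
dₒ = 188 mm × (1 + 959/17.3) = 188 × 56.4335 ≈ 10609.503 mm = 10.6095 m.

10.61 m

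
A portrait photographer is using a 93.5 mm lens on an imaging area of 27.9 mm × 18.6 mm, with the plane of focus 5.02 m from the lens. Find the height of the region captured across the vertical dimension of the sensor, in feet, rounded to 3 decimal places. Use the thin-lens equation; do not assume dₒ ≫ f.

dₒ: 5.02 m = 5020 mm.
Similar triangles through the lens centre give W/dₒ = h/dᵢ; with 1/f = 1/dₒ + 1/dᵢ this gives W = h·(dₒ − f)/f.
W = 18.6 mm × (5020 − 93.5) / 93.5 = 18.6 × 52.6898 ≈ 980.031 mm = 980.031/304.8 ft = 3.21532 ft.

3.215 ft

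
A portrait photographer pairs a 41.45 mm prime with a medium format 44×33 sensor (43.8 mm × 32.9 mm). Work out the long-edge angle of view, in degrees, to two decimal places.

55.70°

Angle of view α = 2·arctan(w/2f) with w = 43.8 mm and f = 41.45 mm.
w/2f = 0.52835; arctan(0.52835) ≈ 27.8496°, so α ≈ 55.6992°.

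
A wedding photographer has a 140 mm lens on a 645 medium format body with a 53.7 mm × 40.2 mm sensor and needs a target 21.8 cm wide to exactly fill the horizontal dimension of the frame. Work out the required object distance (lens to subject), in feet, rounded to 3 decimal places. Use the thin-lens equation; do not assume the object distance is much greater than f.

2.324 ft

W: 21.8 cm = 218 mm.
Magnification m = w/W = dᵢ/dₒ; combined with 1/f = 1/dₒ + 1/dᵢ this gives dₒ = f·(1 + W/w).
dₒ = 140 mm × (1 + 218/53.7) = 140 × 5.0596 ≈ 708.343 mm = 708.343/304.8 ft = 2.32396 ft.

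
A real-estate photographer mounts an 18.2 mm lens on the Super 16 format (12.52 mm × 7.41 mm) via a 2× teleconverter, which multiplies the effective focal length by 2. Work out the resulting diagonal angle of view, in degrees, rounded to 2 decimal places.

Effective focal length f = 18.2 × 2 = 36.4 mm.
Sensor diagonal = √(12.52² + 7.41²) = √211.6585 ≈ 14.5485 mm.
α = 2·arctan(14.548 / (2 × 36.4)) = 2·arctan(0.19984) ≈ 22.6024°.

22.60°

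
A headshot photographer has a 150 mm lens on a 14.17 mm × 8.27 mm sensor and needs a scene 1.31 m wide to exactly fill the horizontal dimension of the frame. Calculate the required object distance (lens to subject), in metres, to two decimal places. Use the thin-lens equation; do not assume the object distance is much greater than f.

14.02 m

W: 1.31 m = 1310 mm.
Magnification m = w/W = dᵢ/dₒ; combined with 1/f = 1/dₒ + 1/dᵢ this gives dₒ = f·(1 + W/w).
dₒ = 150 mm × (1 + 1310/14.17) = 150 × 93.4488 ≈ 14017.325 mm = 14.0173 m.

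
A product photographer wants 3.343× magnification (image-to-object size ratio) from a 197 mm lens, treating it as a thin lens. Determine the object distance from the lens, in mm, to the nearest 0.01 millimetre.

With m = dᵢ/dₒ and 1/f = 1/dₒ + 1/dᵢ, substituting dᵢ = m·dₒ gives 1/f = (1 + 1/m)/dₒ, hence dₒ = f·(1 + 1/m).
dₒ = 197 × (1 + 1/3.343) = 197 × 1.29913 ≈ 255.929 mm.

255.93 mm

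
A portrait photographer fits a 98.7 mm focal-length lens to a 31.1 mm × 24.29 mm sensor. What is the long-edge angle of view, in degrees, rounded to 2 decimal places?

Angle of view α = 2·arctan(w/2f) with w = 31.1 mm and f = 98.7 mm.
w/2f = 0.15755; arctan(0.15755) ≈ 8.9532°, so α ≈ 17.9065°.

17.91°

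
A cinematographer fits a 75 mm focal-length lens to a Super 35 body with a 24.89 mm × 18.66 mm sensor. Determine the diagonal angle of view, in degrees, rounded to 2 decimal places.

Sensor diagonal = √(24.89² + 18.66²) = √967.7077 ≈ 31.1080 mm.
Angle of view α = 2·arctan(d/2f) with d = 31.1080 mm and f = 75 mm.
d/2f = 0.20739; arctan(0.20739) ≈ 11.7163°, so α ≈ 23.4326°.

23.43°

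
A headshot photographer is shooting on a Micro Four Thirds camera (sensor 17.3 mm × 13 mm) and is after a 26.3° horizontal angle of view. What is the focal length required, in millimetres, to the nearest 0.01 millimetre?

From α = 2·arctan(w/2f) we get f = w / (2·tan(α/2)).
With w = 17.3 mm and α/2 = 13.15°, tan(α/2) ≈ 0.23363, so f ≈ 17.3 / 0.46725 ≈ 37.0248 mm.

37.02 mm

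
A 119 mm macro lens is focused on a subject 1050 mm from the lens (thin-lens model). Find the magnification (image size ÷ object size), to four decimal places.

Thin lens: 1/f = 1/dₒ + 1/dᵢ → 1/dᵢ = 1/119 − 1/1050 = 0.0074510 mm⁻¹, so dᵢ ≈ 134.2105 mm.
Magnification m = dᵢ/dₒ = 134.2105/1050 ≈ 0.12782.

0.1278×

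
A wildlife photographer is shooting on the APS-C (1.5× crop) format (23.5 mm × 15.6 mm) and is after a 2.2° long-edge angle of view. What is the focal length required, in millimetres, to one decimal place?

611.9 mm

From α = 2·arctan(w/2f) we get f = w / (2·tan(α/2)).
With w = 23.5 mm and α/2 = 1.1°, tan(α/2) ≈ 0.01920, so f ≈ 23.5 / 0.03840 ≈ 611.9479 mm.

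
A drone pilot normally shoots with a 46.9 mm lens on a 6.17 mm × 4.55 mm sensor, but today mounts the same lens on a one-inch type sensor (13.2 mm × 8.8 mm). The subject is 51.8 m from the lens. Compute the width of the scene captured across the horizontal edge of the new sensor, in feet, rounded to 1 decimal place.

The focal length stays 46.9 mm; the relevant sensor dimension is now w = 13.2 mm. Object distance dₒ = 51.8 m = 51800 mm.
Thin-lens field width W = w·(dₒ − f)/f = 13.2 × (51800 − 46.9)/46.9 ≈ 14565.904 mm = 14565.904/304.8 ft = 47.7884 ft.

47.8 ft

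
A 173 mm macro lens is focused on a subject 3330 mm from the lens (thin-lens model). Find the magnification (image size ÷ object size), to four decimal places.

0.0548×

Thin lens: 1/f = 1/dₒ + 1/dᵢ → 1/dᵢ = 1/173 − 1/3330 = 0.0054800 mm⁻¹, so dᵢ ≈ 182.4802 mm.
Magnification m = dᵢ/dₒ = 182.4802/3330 ≈ 0.05480.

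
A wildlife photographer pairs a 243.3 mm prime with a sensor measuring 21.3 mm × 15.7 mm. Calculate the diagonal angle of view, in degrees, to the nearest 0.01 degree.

6.23°

Sensor diagonal = √(21.3² + 15.7²) = √700.1800 ≈ 26.4609 mm.
Angle of view α = 2·arctan(d/2f) with d = 26.4609 mm and f = 243.3 mm.
d/2f = 0.05438; arctan(0.05438) ≈ 3.1126°, so α ≈ 6.2253°.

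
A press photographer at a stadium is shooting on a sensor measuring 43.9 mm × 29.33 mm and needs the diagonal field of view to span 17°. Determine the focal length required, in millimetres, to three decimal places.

176.634 mm

Sensor diagonal = √(43.9² + 29.33²) = √2787.4589 ≈ 52.7964 mm.
From α = 2·arctan(d/2f) we get f = d / (2·tan(α/2)).
With d = 52.7964 mm and α/2 = 8.5°, tan(α/2) ≈ 0.14945, so f ≈ 52.7964 / 0.29890 ≈ 176.6345 mm.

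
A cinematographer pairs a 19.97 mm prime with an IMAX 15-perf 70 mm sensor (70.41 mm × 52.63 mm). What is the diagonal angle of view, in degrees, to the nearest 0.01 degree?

Sensor diagonal = √(70.41² + 52.63²) = √7727.4850 ≈ 87.9061 mm.
Angle of view α = 2·arctan(d/2f) with d = 87.9061 mm and f = 19.97 mm.
d/2f = 2.20095; arctan(2.20095) ≈ 65.5654°, so α ≈ 131.1308°.

131.13°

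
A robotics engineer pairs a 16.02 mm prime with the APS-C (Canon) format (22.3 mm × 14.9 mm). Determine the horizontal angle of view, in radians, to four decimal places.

1.2161 rad

Angle of view α = 2·arctan(w/2f) with w = 22.3 mm and f = 16.02 mm.
w/2f = 0.69600; arctan(0.69600) ≈ 0.6080 rad, so α ≈ 1.2161 rad.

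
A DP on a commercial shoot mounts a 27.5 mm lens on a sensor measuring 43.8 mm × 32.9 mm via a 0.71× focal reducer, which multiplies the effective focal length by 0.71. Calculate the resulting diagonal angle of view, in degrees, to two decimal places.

Effective focal length f = 27.5 × 0.71 = 19.525 mm.
Sensor diagonal = √(43.8² + 32.9²) = √3000.8500 ≈ 54.7800 mm.
α = 2·arctan(54.780 / (2 × 19.525)) = 2·arctan(1.40282) ≈ 109.0336°.

109.03°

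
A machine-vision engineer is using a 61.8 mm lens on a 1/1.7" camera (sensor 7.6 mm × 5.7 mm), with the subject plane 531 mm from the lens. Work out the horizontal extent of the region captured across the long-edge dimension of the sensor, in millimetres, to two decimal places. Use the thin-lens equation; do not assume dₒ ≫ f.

Similar triangles through the lens centre give W/dₒ = w/dᵢ; with 1/f = 1/dₒ + 1/dᵢ this gives W = w·(dₒ − f)/f.
W = 7.6 mm × (531 − 61.8) / 61.8 = 7.6 × 7.5922 ≈ 57.701 mm.

57.70 mm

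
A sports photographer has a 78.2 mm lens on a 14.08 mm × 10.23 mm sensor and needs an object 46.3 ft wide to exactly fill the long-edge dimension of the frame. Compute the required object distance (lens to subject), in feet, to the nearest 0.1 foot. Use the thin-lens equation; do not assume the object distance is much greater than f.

257.4 ft

W: 46.3 ft × 304.8 mm/ft = 14112.24 mm.
Magnification m = w/W = dᵢ/dₒ; combined with 1/f = 1/dₒ + 1/dᵢ this gives dₒ = f·(1 + W/w).
dₒ = 78.2 mm × (1 + 14112.2/14.08) = 78.2 × 1003.2897 ≈ 78457.258 mm = 78457.258/304.8 ft = 257.406 ft.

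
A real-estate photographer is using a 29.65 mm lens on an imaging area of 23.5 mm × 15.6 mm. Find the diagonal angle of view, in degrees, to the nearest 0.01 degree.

50.88°

Sensor diagonal = √(23.5² + 15.6²) = √795.6100 ≈ 28.2066 mm.
Angle of view α = 2·arctan(d/2f) with d = 28.2066 mm and f = 29.65 mm.
d/2f = 0.47566; arctan(0.47566) ≈ 25.4385°, so α ≈ 50.8770°.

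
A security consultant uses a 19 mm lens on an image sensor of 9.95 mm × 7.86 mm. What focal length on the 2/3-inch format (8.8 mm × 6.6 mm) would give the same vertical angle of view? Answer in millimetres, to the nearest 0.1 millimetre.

16.0 mm

Equal angle of view means equal height/f ratio, so f₂ = f₁ · (height₂/height₁) = 19 × 6.6/7.86.
f₂ = 19 × 0.83969 ≈ 15.954 mm.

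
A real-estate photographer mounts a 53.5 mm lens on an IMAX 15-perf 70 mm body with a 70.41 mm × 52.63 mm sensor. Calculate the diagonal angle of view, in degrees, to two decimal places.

Sensor diagonal = √(70.41² + 52.63²) = √7727.4850 ≈ 87.9061 mm.
Angle of view α = 2·arctan(d/2f) with d = 87.9061 mm and f = 53.5 mm.
d/2f = 0.82155; arctan(0.82155) ≈ 39.4049°, so α ≈ 78.8098°.

78.81°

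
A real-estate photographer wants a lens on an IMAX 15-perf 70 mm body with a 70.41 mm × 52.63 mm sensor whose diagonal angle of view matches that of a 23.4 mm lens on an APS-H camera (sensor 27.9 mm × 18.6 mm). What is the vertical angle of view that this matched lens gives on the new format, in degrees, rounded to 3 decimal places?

Sensor diagonal = √(27.9² + 18.6²) = √1124.3700 ≈ 33.5316 mm.
Sensor diagonal = √(70.41² + 52.63²) = √7727.4850 ≈ 87.9061 mm.
Equal diagonal AOV ⇒ f₂ = f₁ · 87.9061/33.5316 = 23.4 × 2.62159 ≈ 61.3452 mm.
Vertical AOV on the new format = 2·arctan(52.63 / (2 × 61.3452)) = 2·arctan(0.42897) ≈ 46.4354°.

46.435°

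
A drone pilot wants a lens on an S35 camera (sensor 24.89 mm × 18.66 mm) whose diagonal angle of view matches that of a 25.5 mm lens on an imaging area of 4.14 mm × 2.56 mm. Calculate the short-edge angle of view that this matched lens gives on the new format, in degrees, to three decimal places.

Sensor diagonal = √(4.14² + 2.56²) = √23.6932 ≈ 4.8676 mm.
Sensor diagonal = √(24.89² + 18.66²) = √967.7077 ≈ 31.1080 mm.
Equal diagonal AOV ⇒ f₂ = f₁ · 31.1080/4.8676 = 25.5 × 6.39087 ≈ 162.9673 mm.
Short-edge AOV on the new format = 2·arctan(18.66 / (2 × 162.9673)) = 2·arctan(0.05725) ≈ 6.5533°.

6.553°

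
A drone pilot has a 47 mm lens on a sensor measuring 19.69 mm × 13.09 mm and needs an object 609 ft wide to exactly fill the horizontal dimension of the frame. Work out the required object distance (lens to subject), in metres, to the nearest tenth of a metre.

443.1 m

W: 609 ft × 304.8 mm/ft = 185623.19 mm.
Magnification m = w/W = dᵢ/dₒ; combined with 1/f = 1/dₒ + 1/dᵢ this gives dₒ = f·(1 + W/w).
dₒ = 47 mm × (1 + 185623/19.69) = 47 × 9428.2826 ≈ 443129.281 mm = 443.129 m.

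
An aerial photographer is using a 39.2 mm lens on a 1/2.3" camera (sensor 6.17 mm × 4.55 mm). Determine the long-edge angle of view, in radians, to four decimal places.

Angle of view α = 2·arctan(w/2f) with w = 6.17 mm and f = 39.2 mm.
w/2f = 0.07870; arctan(0.07870) ≈ 0.0785 rad, so α ≈ 0.1571 rad.

0.1571 rad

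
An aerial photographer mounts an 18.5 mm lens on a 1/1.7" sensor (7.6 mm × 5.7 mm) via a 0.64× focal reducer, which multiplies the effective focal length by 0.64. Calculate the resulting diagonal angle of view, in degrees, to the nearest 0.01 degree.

43.72°

Effective focal length f = 18.5 × 0.64 = 11.84 mm.
Sensor diagonal = √(7.6² + 5.7²) = √90.2500 ≈ 9.5000 mm.
α = 2·arctan(9.500 / (2 × 11.84)) = 2·arctan(0.40118) ≈ 43.7196°.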